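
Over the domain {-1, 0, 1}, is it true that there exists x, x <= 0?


Evaluate the predicate on each element: -1:T, 0:T, 1:F.
Witness x = -1 satisfies the predicate.

T


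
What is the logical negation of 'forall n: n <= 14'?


¬(forall x: φ) = exists x: ¬φ, and ¬(exists x: φ) = forall x: ¬φ.
Apply to the universal statement.

exists n: ~(n <= 14)


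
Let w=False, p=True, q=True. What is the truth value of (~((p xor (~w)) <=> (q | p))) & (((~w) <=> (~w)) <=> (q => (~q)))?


Substitute w=False, p=True, q=True:
… (earlier sub-steps elided)
q | p = True | True = True
(p xor (~w)) <=> (q | p) = False <=> True = False
~((p xor (~w)) <=> (q | p)) = True
~w = True
~w = True
(~w) <=> (~w) = True <=> True = True
~q = False
q => (~q) = True => False = False
((~w) <=> (~w)) <=> (q => (~q)) = True <=> False = False
(~((p xor (~w)) <=> (q | p))) & (((~w) <=> (~w)) <=> (q => (~q))) = True & False = False

False


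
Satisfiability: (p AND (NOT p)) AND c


Check all 4 assignments over {c, p}:
c | p | φ
---------
F | F | F
T | F | F
F | T | F
T | T | F
No assignment makes the formula true.

Unsatisfiable.


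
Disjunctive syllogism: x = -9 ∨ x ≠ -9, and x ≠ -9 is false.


Disjunctive syllogism: from (P ∨ Q) and ¬P, infer Q.
One disjunct, 'x ≠ -9', is ruled out; the other must hold.

x = -9


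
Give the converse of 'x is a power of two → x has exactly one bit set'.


The converse of (P → Q) is (Q → P). It is not in general equivalent to the original.
Here P = 'x is a power of two' and Q = 'x has exactly one bit set'.

If x has exactly one bit set, then x is a power of two.


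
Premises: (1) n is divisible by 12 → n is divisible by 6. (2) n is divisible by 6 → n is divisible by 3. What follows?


Hypothetical syllogism: from (P → Q) and (Q → R), infer (P → R).
Chain the two implications through the shared middle term 'n is divisible by 6'.

n is divisible by 12 → n is divisible by 3


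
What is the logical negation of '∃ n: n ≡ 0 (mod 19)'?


¬(∀ x: φ) = ∃ x: ¬φ, and ¬(∃ x: φ) = ∀ x: ¬φ.
Apply to the existential statement.

∀ n: ¬(n ≡ 0 (mod 19))


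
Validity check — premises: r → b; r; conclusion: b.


This matches the form of modus ponens: the conclusion follows in every model of the premises.

Valid.


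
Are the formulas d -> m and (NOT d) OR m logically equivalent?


Compare truth tables:
d | m | φ | ψ
-------------
F | F | T | T
T | F | F | F
F | T | T | T
T | T | T | T
The columns φ and ψ agree on every row.

Yes, they are logically equivalent.


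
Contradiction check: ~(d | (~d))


Truth table over {d}:
d | φ
-----
False | False
True | False
Every row is false.

Yes, it is a contradiction.


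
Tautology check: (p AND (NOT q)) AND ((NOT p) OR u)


Build the truth table over {p, q, u}:
p | q | u | φ
-------------
F | F | F | F
T | F | F | F
F | T | F | F
T | T | F | F
F | F | T | F
T | F | T | T
F | T | T | F
T | T | T | F
Counterexample at row 1: with p=F, q=F, u=F, the formula is F.

No, it is not a tautology.


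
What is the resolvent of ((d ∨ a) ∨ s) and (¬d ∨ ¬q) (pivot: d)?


The clauses contain complementary literals d and ¬d.
Resolution eliminates this pair and disjoins the remaining literals (merging duplicates).

((a ∨ s) ∨ ¬q)


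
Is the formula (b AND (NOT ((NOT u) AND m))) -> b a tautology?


Build the truth table over {b, m, u}:
b | m | u | φ
-------------
F | F | F | T
T | F | F | T
F | T | F | T
T | T | F | T
F | F | T | T
T | F | T | T
F | T | T | T
T | T | T | T
Every row evaluates to true.

Yes, it is a tautology.


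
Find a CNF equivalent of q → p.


Step 1: Rewrite q → p as ¬q ∨ p.

(¬q) ∨ p


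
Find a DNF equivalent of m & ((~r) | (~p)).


Step 1: Distribute ∧ over ∨: m ∧ ((¬r) ∨ (¬p)) = (m ∧ (¬r)) ∨ (m ∧ (¬p)).

(m & (~r)) | (m & (~p))


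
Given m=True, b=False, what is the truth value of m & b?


Conjunction is true only when both operands are true.
Substitute: m=True, b=False.
True & False evaluates to False.

False


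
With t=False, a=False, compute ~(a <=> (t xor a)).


Substitute t=False, a=False:
t xor a = False xor False = False
a <=> (t xor a) = False <=> False = True
~(a <=> (t xor a)) = False

False


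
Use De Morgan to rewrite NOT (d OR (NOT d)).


De Morgan: the negation of a disjunction is the conjunction of the negations.
Distribute NOT across OR, flipping it to AND, and negate each literal.

(NOT d) AND d


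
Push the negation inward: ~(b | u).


De Morgan: the negation of a disjunction is the conjunction of the negations.
Distribute ~ across |, flipping it to &, and negate each literal.

(~b) & (~u)


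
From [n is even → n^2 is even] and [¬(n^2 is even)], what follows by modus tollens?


Modus tollens: from (P → Q) and ¬Q, infer ¬P.
Q = 'n^2 is even' is denied; since P → Q, P must also fail.

Not (n is even).


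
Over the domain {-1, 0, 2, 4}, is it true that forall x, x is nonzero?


Evaluate the predicate on each element: -1:True, 0:False, 2:True, 4:True.
Counterexample x = 0 fails the predicate.

False


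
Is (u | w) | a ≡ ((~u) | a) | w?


Compare truth tables:
a | u | w | φ | ψ
-----------------
False | False | False | False | True
True | False | False | True | True
False | True | False | True | False
True | True | False | True | True
False | False | True | True | True
True | False | True | True | True
False | True | True | True | True
True | True | True | True | True
They differ at row 1 (a=False, u=False, w=False): φ=False but ψ=True.

No, they are not logically equivalent.


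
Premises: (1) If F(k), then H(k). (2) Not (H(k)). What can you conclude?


Modus tollens: from (P → Q) and ¬Q, infer ¬P.
Q = 'H(k)' is denied; since P → Q, P must also fail.

Not (F(k)).


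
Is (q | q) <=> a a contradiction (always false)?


Truth table over {a, q}:
a | q | φ
---------
False | False | True
True | False | False
False | True | False
True | True | True
Satisfying assignment at row 1: a=False, q=False gives True.

No, it is not a contradiction.


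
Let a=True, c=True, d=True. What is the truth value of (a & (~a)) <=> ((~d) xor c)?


Substitute a=True, c=True, d=True:
~a = False
a & (~a) = True & False = False
~d = False
(~d) xor c = False xor True = True
(a & (~a)) <=> ((~d) xor c) = False <=> True = False

False


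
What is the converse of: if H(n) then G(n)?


The converse of (P → Q) is (Q → P). It is not in general equivalent to the original.
Here P = 'H(n)' and Q = 'G(n)'.

If G(n), then H(n).


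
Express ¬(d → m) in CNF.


Step 1: Rewrite d → m as ¬d ∨ m.
Step 2: Negate: ¬(¬d ∨ m) = d ∧ ¬m (De Morgan + double negation).

d ∧ (¬m)


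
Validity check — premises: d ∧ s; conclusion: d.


This matches the form of conjunction elimination: the conclusion follows in every model of the premises.

Valid.


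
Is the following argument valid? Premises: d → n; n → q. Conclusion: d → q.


This matches the form of hypothetical syllogism: the conclusion follows in every model of the premises.

Valid.


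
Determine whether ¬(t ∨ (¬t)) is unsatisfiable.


Truth table over {t}:
t | φ
-----
F | F
T | F
Every row is false.

Yes, it is a contradiction.


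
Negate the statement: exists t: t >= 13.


¬(forall x: φ) = exists x: ¬φ, and ¬(exists x: φ) = forall x: ¬φ.
Apply to the existential statement.

forall t: ~(t >= 13)


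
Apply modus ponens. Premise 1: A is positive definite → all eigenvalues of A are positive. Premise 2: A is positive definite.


Modus ponens: from (P → Q) and P, infer Q.
P = 'A is positive definite' is asserted, and P → Q holds, so Q follows.

all eigenvalues of A are positive.


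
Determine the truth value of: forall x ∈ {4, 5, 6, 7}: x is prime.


Evaluate the predicate on each element: 4:False, 5:True, 6:False, 7:True.
Counterexample x = 4 fails the predicate.

False


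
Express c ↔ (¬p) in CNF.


Step 1: Rewrite c ↔ (¬p) as (c → (¬p)) ∧ ((¬p) → c).
Step 2: Rewrite each implication as a disjunction.
Step 3: Eliminate any double negations (¬¬X = X).

((¬c) ∨ (¬p)) ∧ (p ∨ c)


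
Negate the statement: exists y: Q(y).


¬(forall x: φ) = exists x: ¬φ, and ¬(exists x: φ) = forall x: ¬φ.
Apply to the existential statement.

forall y: ~(Q(y))


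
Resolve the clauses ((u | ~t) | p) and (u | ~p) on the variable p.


The clauses contain complementary literals p and ~p.
Resolution eliminates this pair and disjoins the remaining literals (merging duplicates).

(u | ~t)


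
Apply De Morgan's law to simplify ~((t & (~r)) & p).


De Morgan: the negation of a conjunction is the disjunction of the negations.
Distribute ~ across &, flipping it to |, and negate each literal.

((~t) | r) | (~p)


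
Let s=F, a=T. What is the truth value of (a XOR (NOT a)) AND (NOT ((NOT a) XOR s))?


Substitute s=F, a=T:
NOT a = F
a XOR (NOT a) = T XOR F = T
NOT a = F
(NOT a) XOR s = F XOR F = F
NOT ((NOT a) XOR s) = T
(a XOR (NOT a)) AND (NOT ((NOT a) XOR s)) = T AND T = T

T


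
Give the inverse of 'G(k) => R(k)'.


The inverse of (P → Q) is (¬P → ¬Q). It is equivalent to the converse, not to the original.
Here P = 'G(k)' and Q = 'R(k)'.

If not (G(k)), then not (R(k)).


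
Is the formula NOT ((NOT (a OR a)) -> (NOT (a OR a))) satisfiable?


Check all 2 assignments over {a}:
a | φ
-----
F | F
T | F
No assignment makes the formula true.

Unsatisfiable.


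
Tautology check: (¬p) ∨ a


Build the truth table over {a, p}:
a | p | φ
---------
F | F | T
T | F | T
F | T | F
T | T | T
Counterexample at row 3: with a=F, p=T, the formula is F.

No, it is not a tautology.


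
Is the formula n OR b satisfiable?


Search for a satisfying assignment over {b, n}.
Try b=T, n=F: the formula evaluates to T.
A satisfying assignment exists.

Satisfiable.


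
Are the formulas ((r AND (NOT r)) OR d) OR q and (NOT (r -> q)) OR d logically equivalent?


Compare truth tables:
d | q | r | φ | ψ
-----------------
F | F | F | F | F
T | F | F | T | T
F | T | F | T | F
T | T | F | T | T
F | F | T | F | T
T | F | T | T | T
F | T | T | T | F
T | T | T | T | T
They differ at row 3 (d=F, q=T, r=F): φ=T but ψ=F.

No, they are not logically equivalent.


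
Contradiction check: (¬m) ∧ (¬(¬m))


Truth table over {m}:
m | φ
-----
F | F
T | F
Every row is false.

Yes, it is a contradiction.


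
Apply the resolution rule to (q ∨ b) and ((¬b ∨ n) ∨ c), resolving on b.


The clauses contain complementary literals b and ¬b.
Resolution eliminates this pair and disjoins the remaining literals (merging duplicates).

((q ∨ n) ∨ c)


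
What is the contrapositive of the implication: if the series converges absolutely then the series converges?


The contrapositive of (P → Q) is (¬Q → ¬P); it is logically equivalent to the original.
Here P = 'the series converges absolutely' and Q = 'the series converges'.

If not (the series converges), then not (the series converges absolutely).


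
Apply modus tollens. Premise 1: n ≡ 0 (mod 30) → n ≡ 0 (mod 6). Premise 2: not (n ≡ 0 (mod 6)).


Modus tollens: from (P → Q) and ¬Q, infer ¬P.
Q = 'n ≡ 0 (mod 6)' is denied; since P → Q, P must also fail.

Not (n ≡ 0 (mod 30)).


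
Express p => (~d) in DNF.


Step 1: Rewrite p → (¬d) as ¬p ∨ (¬d).

(~p) | (~d)


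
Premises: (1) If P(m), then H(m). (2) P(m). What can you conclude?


Modus ponens: from (P → Q) and P, infer Q.
P = 'P(m)' is asserted, and P → Q holds, so Q follows.

H(m).


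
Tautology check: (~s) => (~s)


Build the truth table over {s}:
s | φ
-----
False | True
True | True
Every row evaluates to true.

Yes, it is a tautology.


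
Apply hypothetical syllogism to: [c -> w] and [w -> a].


Hypothetical syllogism: from (P → Q) and (Q → R), infer (P → R).
Chain the two implications through the shared middle term 'w'.

c -> a


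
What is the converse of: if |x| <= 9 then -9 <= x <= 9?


The converse of (P → Q) is (Q → P). It is not in general equivalent to the original.
Here P = '|x| <= 9' and Q = '-9 <= x <= 9'.

If -9 <= x <= 9, then |x| <= 9.


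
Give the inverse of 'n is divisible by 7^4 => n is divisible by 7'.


The inverse of (P → Q) is (¬P → ¬Q). It is equivalent to the converse, not to the original.
Here P = 'n is divisible by 7^4' and Q = 'n is divisible by 7'.

If not (n is divisible by 7^4), then not (n is divisible by 7).


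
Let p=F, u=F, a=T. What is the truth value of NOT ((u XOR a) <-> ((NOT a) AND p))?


Substitute p=F, u=F, a=T:
u XOR a = F XOR T = T
NOT a = F
(NOT a) AND p = F AND F = F
(u XOR a) <-> ((NOT a) AND p) = T <-> F = F
NOT ((u XOR a) <-> ((NOT a) AND p)) = T

T


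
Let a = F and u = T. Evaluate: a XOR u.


Exclusive or is true when exactly one operand is true.
Substitute: a=F, u=T.
F XOR T evaluates to T.

T


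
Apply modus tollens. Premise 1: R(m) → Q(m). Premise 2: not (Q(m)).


Modus tollens: from (P → Q) and ¬Q, infer ¬P.
Q = 'Q(m)' is denied; since P → Q, P must also fail.

Not (R(m)).


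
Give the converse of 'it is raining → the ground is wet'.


The converse of (P → Q) is (Q → P). It is not in general equivalent to the original.
Here P = 'it is raining' and Q = 'the ground is wet'.

If the ground is wet, then it is raining.


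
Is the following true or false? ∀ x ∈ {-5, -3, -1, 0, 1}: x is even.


Evaluate the predicate on each element: -5:F, -3:F, -1:F, 0:T, 1:F.
Counterexample x = -5 fails the predicate.

F


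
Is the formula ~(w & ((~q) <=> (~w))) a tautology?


Build the truth table over {q, w}:
q | w | φ
---------
False | False | True
True | False | True
False | True | True
True | True | False
Counterexample at row 4: with q=True, w=True, the formula is False.

No, it is not a tautology.


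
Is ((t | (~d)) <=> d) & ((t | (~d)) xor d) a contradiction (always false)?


Truth table over {d, t}:
d | t | φ
---------
False | False | False
True | False | False
False | True | False
True | True | False
Every row is false.

Yes, it is a contradiction.


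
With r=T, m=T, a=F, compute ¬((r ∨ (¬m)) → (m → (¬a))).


Substitute r=T, m=T, a=F:
¬m = F
r ∨ (¬m) = T ∨ F = T
¬a = T
m → (¬a) = T → T = T
(r ∨ (¬m)) → (m → (¬a)) = T → T = T
¬((r ∨ (¬m)) → (m → (¬a))) = F

F


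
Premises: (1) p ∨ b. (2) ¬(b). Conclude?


Disjunctive syllogism: from (P ∨ Q) and ¬P, infer Q.
One disjunct, 'b', is ruled out; the other must hold.

p


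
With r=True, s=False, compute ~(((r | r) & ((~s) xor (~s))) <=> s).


Substitute r=True, s=False:
r | r = True | True = True
~s = True
~s = True
(~s) xor (~s) = True xor True = False
(r | r) & ((~s) xor (~s)) = True & False = False
((r | r) & ((~s) xor (~s))) <=> s = False <=> False = True
~(((r | r) & ((~s) xor (~s))) <=> s) = False

False


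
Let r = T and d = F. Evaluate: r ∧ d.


Conjunction is true only when both operands are true.
Substitute: r=T, d=F.
T ∧ F evaluates to F.

F


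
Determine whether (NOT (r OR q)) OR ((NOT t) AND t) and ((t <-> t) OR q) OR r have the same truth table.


Compare truth tables:
q | r | t | φ | ψ
-----------------
F | F | F | T | T
T | F | F | F | T
F | T | F | F | T
T | T | F | F | T
F | F | T | T | T
T | F | T | F | T
F | T | T | F | T
T | T | T | F | T
They differ at row 2 (q=T, r=F, t=F): φ=F but ψ=T.

No, they are not logically equivalent.


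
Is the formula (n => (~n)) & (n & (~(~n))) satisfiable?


Check all 2 assignments over {n}:
n | φ
-----
False | False
True | False
No assignment makes the formula true.

Unsatisfiable.


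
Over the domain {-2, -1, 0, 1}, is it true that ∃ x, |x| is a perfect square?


Evaluate the predicate on each element: -2:F, -1:T, 0:T, 1:T.
Witness x = -1 satisfies the predicate.

T


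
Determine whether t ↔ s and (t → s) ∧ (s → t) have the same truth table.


Compare truth tables:
s | t | φ | ψ
-------------
F | F | T | T
T | F | F | F
F | T | F | F
T | T | T | T
The columns φ and ψ agree on every row.

Yes, they are logically equivalent.


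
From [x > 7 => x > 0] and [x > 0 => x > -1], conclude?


Hypothetical syllogism: from (P → Q) and (Q → R), infer (P → R).
Chain the two implications through the shared middle term 'x > 0'.

x > 7 => x > -1


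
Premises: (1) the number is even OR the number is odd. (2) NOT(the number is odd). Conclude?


Disjunctive syllogism: from (P ∨ Q) and ¬P, infer Q.
One disjunct, 'the number is odd', is ruled out; the other must hold.

the number is even


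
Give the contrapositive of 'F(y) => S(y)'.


The contrapositive of (P → Q) is (¬Q → ¬P); it is logically equivalent to the original.
Here P = 'F(y)' and Q = 'S(y)'.

If not (S(y)), then not (F(y)).


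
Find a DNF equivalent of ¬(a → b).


Step 1: Rewrite implication then negate: ¬(¬a ∨ b) = a ∧ ¬b.

a ∧ (¬b)


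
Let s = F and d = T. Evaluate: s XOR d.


Exclusive or is true when exactly one operand is true.
Substitute: s=F, d=T.
F XOR T evaluates to T.

T


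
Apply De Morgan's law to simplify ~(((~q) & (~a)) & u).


De Morgan: the negation of a conjunction is the disjunction of the negations.
Distribute ~ across &, flipping it to |, and negate each literal.

(q | a) | (~u)


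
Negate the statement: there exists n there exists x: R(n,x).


Negation flips each quantifier (∀↔∃) and negates the inner predicate.
¬(there exists n there exists x: φ) = for all n for all x: ¬φ.

for all n for all x: NOT(R(n,x))


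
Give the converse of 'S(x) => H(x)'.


The converse of (P → Q) is (Q → P). It is not in general equivalent to the original.
Here P = 'S(x)' and Q = 'H(x)'.

If H(x), then S(x).


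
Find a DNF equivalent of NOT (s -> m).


Step 1: Rewrite implication then negate: ¬(¬s ∨ m) = s ∧ ¬m.

s AND (NOT m)


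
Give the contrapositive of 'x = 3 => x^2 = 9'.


The contrapositive of (P → Q) is (¬Q → ¬P); it is logically equivalent to the original.
Here P = 'x = 3' and Q = 'x^2 = 9'.

If not (x^2 = 9), then not (x = 3).


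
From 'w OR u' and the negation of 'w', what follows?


Disjunctive syllogism: from (P ∨ Q) and ¬P, infer Q.
One disjunct, 'w', is ruled out; the other must hold.

u


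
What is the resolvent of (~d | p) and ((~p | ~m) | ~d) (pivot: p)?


The clauses contain complementary literals p and ~p.
Resolution eliminates this pair and disjoins the remaining literals (merging duplicates).

(~d | ~m)


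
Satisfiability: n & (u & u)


Search for a satisfying assignment over {n, u}.
Try n=True, u=True: the formula evaluates to True.
A satisfying assignment exists.

Satisfiable.


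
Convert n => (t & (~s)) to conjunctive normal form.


Step 1: Rewrite n → (t ∧ (¬s)) as ¬n ∨ (t ∧ (¬s)).
Step 2: Distribute ∨ over ∧.

((~n) | t) & ((~n) | (~s))


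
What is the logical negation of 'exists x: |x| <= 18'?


¬(forall x: φ) = exists x: ¬φ, and ¬(exists x: φ) = forall x: ¬φ.
Apply to the existential statement.

forall x: ~(|x| <= 18)


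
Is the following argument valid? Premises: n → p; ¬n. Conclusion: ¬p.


This is denying the antecedent (fallacy). There exist truth assignments where the premises are all true but the conclusion is false.

Invalid.


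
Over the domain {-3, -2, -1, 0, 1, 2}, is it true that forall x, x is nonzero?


Evaluate the predicate on each element: -3:True, -2:True, -1:True, 0:False, 1:True, 2:True.
Counterexample x = 0 fails the predicate.

False


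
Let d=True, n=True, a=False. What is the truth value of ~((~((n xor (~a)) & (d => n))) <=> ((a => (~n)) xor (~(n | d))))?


Substitute d=True, n=True, a=False:
… (earlier sub-steps elided)
d => n = True => True = True
(n xor (~a)) & (d => n) = False & True = False
~((n xor (~a)) & (d => n)) = True
~n = False
a => (~n) = False => False = True
n | d = True | True = True
~(n | d) = False
(a => (~n)) xor (~(n | d)) = True xor False = True
(~((n xor (~a)) & (d => n))) <=> ((a => (~n)) xor (~(n | d))) = True <=> True = True
~((~((n xor (~a)) & (d => n))) <=> ((a => (~n)) xor (~(n | d)))) = False

False


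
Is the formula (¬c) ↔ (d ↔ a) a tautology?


Build the truth table over {a, c, d}:
a | c | d | φ
-------------
F | F | F | T
T | F | F | F
F | T | F | F
T | T | F | T
F | F | T | F
T | F | T | T
F | T | T | T
T | T | T | F
Counterexample at row 2: with a=T, c=F, d=F, the formula is F.

No, it is not a tautology.


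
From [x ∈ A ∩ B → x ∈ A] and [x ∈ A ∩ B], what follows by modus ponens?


Modus ponens: from (P → Q) and P, infer Q.
P = 'x ∈ A ∩ B' is asserted, and P → Q holds, so Q follows.

x ∈ A.


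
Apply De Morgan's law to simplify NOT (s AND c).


De Morgan: the negation of a conjunction is the disjunction of the negations.
Distribute NOT across AND, flipping it to OR, and negate each literal.

(NOT s) OR (NOT c)


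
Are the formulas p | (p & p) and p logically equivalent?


Compare truth tables:
p | φ | ψ
---------
False | False | False
True | True | True
The columns φ and ψ agree on every row.

Yes, they are logically equivalent.


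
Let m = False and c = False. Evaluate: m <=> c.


Biconditional is true when both operands have the same truth value.
Substitute: m=False, c=False.
False <=> False evaluates to True.

True


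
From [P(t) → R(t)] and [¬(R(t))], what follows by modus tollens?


Modus tollens: from (P → Q) and ¬Q, infer ¬P.
Q = 'R(t)' is denied; since P → Q, P must also fail.

Not (P(t)).


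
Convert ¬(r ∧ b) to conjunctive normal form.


Step 1: Apply De Morgan: ¬(r ∧ b) = ¬r ∨ ¬b.

(¬r) ∨ (¬b)


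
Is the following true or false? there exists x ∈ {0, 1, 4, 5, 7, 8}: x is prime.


Evaluate the predicate on each element: 0:F, 1:F, 4:F, 5:T, 7:T, 8:F.
Witness x = 5 satisfies the predicate.

T


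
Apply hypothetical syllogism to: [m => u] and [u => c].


Hypothetical syllogism: from (P → Q) and (Q → R), infer (P → R).
Chain the two implications through the shared middle term 'u'.

m => c


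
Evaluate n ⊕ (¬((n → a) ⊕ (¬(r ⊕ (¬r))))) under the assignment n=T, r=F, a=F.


Substitute n=T, r=F, a=F:
n → a = T → F = F
¬r = T
r ⊕ (¬r) = F ⊕ T = T
¬(r ⊕ (¬r)) = F
(n → a) ⊕ (¬(r ⊕ (¬r))) = F ⊕ F = F
¬((n → a) ⊕ (¬(r ⊕ (¬r)))) = T
n ⊕ (¬((n → a) ⊕ (¬(r ⊕ (¬r))))) = T ⊕ T = F

F


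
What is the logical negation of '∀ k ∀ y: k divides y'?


Negation flips each quantifier (∀↔∃) and negates the inner predicate.
¬(∀ k ∀ y: φ) = ∃ k ∃ y: ¬φ.

∃ k ∃ y: ¬(k divides y)


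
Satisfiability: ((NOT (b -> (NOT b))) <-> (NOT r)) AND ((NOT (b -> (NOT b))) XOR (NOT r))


Check all 4 assignments over {b, r}:
b | r | φ
---------
F | F | F
T | F | F
F | T | F
T | T | F
No assignment makes the formula true.

Unsatisfiable.


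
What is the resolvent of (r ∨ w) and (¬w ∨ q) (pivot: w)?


The clauses contain complementary literals w and ¬w.
Resolution eliminates this pair and disjoins the remaining literals (merging duplicates).

(r ∨ q)


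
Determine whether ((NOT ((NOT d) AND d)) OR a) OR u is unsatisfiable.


Truth table over {a, d, u}:
a | d | u | φ
-------------
F | F | F | T
T | F | F | T
F | T | F | T
T | T | F | T
F | F | T | T
T | F | T | T
F | T | T | T
T | T | T | T
Satisfying assignment at row 1: a=F, d=F, u=F gives T.

No, it is not a contradiction.


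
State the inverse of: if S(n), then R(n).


The inverse of (P → Q) is (¬P → ¬Q). It is equivalent to the converse, not to the original.
Here P = 'S(n)' and Q = 'R(n)'.

If not (S(n)), then not (R(n)).


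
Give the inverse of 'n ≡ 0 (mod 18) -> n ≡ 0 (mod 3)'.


The inverse of (P → Q) is (¬P → ¬Q). It is equivalent to the converse, not to the original.
Here P = 'n ≡ 0 (mod 18)' and Q = 'n ≡ 0 (mod 3)'.

If not (n ≡ 0 (mod 18)), then not (n ≡ 0 (mod 3)).


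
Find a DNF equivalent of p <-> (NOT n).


Step 1: p ↔ (¬n) is true exactly when both agree: (p ∧ (¬n)) ∨ (¬p ∧ ¬(¬n)).
Step 2: Eliminate any double negations (¬¬X = X).

(p AND (NOT n)) OR ((NOT p) AND n)


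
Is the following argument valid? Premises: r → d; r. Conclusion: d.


This matches the form of modus ponens: the conclusion follows in every model of the premises.

Valid.


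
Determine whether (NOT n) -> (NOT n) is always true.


Build the truth table over {n}:
n | φ
-----
F | T
T | T
Every row evaluates to true.

Yes, it is a tautology.


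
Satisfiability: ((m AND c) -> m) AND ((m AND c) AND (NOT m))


Check all 4 assignments over {c, m}:
c | m | φ
---------
F | F | F
T | F | F
F | T | F
T | T | F
No assignment makes the formula true.

Unsatisfiable.


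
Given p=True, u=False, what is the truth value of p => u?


Implication is false only when antecedent is true and consequent is false.
Substitute: p=True, u=False.
True => False evaluates to False.

False


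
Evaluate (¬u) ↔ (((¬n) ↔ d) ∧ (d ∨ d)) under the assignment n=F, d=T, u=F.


Substitute n=F, d=T, u=F:
¬u = T
¬n = T
(¬n) ↔ d = T ↔ T = T
d ∨ d = T ∨ T = T
((¬n) ↔ d) ∧ (d ∨ d) = T ∧ T = T
(¬u) ↔ (((¬n) ↔ d) ∧ (d ∨ d)) = T ↔ T = T

T


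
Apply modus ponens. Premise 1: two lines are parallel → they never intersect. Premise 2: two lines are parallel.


Modus ponens: from (P → Q) and P, infer Q.
P = 'two lines are parallel' is asserted, and P → Q holds, so Q follows.

they never intersect.


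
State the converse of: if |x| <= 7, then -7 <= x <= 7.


The converse of (P → Q) is (Q → P). It is not in general equivalent to the original.
Here P = '|x| <= 7' and Q = '-7 <= x <= 7'.

If -7 <= x <= 7, then |x| <= 7.


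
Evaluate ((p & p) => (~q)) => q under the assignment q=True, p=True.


Substitute q=True, p=True:
p & p = True & True = True
~q = False
(p & p) => (~q) = True => False = False
((p & p) => (~q)) => q = False => True = True

True


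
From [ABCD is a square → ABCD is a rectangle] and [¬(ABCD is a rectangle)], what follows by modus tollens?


Modus tollens: from (P → Q) and ¬Q, infer ¬P.
Q = 'ABCD is a rectangle' is denied; since P → Q, P must also fail.

Not (ABCD is a square).


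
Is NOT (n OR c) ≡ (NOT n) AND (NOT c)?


Compare truth tables:
c | n | φ | ψ
-------------
F | F | T | T
T | F | F | F
F | T | F | F
T | T | F | F
The columns φ and ψ agree on every row.

Yes, they are logically equivalent.


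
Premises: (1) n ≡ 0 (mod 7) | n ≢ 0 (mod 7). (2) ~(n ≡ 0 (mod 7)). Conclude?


Disjunctive syllogism: from (P ∨ Q) and ¬P, infer Q.
One disjunct, 'n ≡ 0 (mod 7)', is ruled out; the other must hold.

n ≢ 0 (mod 7)


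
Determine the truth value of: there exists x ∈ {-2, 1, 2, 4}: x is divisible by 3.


Evaluate the predicate on each element: -2:F, 1:F, 2:F, 4:F.
No element satisfies the predicate.

F


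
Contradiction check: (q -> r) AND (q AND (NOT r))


Truth table over {q, r}:
q | r | φ
---------
F | F | F
T | F | F
F | T | F
T | T | F
Every row is false.

Yes, it is a contradiction.


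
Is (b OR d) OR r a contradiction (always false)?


Truth table over {b, d, r}:
b | d | r | φ
-------------
F | F | F | F
T | F | F | T
F | T | F | T
T | T | F | T
F | F | T | T
T | F | T | T
F | T | T | T
T | T | T | T
Satisfying assignment at row 2: b=T, d=F, r=F gives T.

No, it is not a contradiction.


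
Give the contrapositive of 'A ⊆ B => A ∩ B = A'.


The contrapositive of (P → Q) is (¬Q → ¬P); it is logically equivalent to the original.
Here P = 'A ⊆ B' and Q = 'A ∩ B = A'.

If not (A ∩ B = A), then not (A ⊆ B).


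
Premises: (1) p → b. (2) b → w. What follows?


Hypothetical syllogism: from (P → Q) and (Q → R), infer (P → R).
Chain the two implications through the shared middle term 'b'.

p → w


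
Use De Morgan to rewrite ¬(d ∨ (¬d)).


De Morgan: the negation of a disjunction is the conjunction of the negations.
Distribute ¬ across ∨, flipping it to ∧, and negate each literal.

(¬d) ∧ d


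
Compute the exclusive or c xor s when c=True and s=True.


Exclusive or is true when exactly one operand is true.
Substitute: c=True, s=True.
True xor True evaluates to False.

False


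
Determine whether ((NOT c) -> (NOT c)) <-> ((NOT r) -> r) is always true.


Build the truth table over {c, r}:
c | r | φ
---------
F | F | F
T | F | F
F | T | T
T | T | T
Counterexample at row 1: with c=F, r=F, the formula is F.

No, it is not a tautology.


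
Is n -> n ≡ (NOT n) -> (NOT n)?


Compare truth tables:
n | φ | ψ
---------
F | T | T
T | T | T
The columns φ and ψ agree on every row.

Yes, they are logically equivalent.


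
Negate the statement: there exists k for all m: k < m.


Negation flips each quantifier (∀↔∃) and negates the inner predicate.
¬(there exists k for all m: φ) = for all k there exists m: ¬φ.

for all k there exists m: NOT(k < m)


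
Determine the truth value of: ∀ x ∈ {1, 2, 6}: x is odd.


Evaluate the predicate on each element: 1:T, 2:F, 6:F.
Counterexample x = 2 fails the predicate.

F


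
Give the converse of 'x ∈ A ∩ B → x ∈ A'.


The converse of (P → Q) is (Q → P). It is not in general equivalent to the original.
Here P = 'x ∈ A ∩ B' and Q = 'x ∈ A'.

If x ∈ A, then x ∈ A ∩ B.


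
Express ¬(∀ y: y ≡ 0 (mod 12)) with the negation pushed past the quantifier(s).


¬(∀ x: φ) = ∃ x: ¬φ, and ¬(∃ x: φ) = ∀ x: ¬φ.
Apply to the universal statement.

∃ y: ¬(y ≡ 0 (mod 12))


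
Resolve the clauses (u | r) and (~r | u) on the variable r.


The clauses contain complementary literals r and ~r.
Resolution eliminates this pair and disjoins the remaining literals (merging duplicates).

u


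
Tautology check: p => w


Build the truth table over {p, w}:
p | w | φ
---------
False | False | True
True | False | False
False | True | True
True | True | True
Counterexample at row 2: with p=True, w=False, the formula is False.

No, it is not a tautology.


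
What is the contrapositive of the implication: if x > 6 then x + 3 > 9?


The contrapositive of (P → Q) is (¬Q → ¬P); it is logically equivalent to the original.
Here P = 'x > 6' and Q = 'x + 3 > 9'.

If not (x + 3 > 9), then not (x > 6).


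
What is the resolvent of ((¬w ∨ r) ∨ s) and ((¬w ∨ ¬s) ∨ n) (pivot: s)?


The clauses contain complementary literals s and ¬s.
Resolution eliminates this pair and disjoins the remaining literals (merging duplicates).

((¬w ∨ r) ∨ n)


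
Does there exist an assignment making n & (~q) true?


Search for a satisfying assignment over {n, q}.
Try n=True, q=False: the formula evaluates to True.
A satisfying assignment exists.

Satisfiable.


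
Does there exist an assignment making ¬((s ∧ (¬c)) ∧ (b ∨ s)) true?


Search for a satisfying assignment over {b, c, s}.
Try b=F, c=F, s=F: the formula evaluates to T.
A satisfying assignment exists.

Satisfiable.


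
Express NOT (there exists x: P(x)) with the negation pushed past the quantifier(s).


¬(for all x: φ) = there exists x: ¬φ, and ¬(there exists x: φ) = for all x: ¬φ.
Apply to the existential statement.

for all x: NOT(P(x))


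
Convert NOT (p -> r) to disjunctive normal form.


Step 1: Rewrite implication then negate: ¬(¬p ∨ r) = p ∧ ¬r.

p AND (NOT r)


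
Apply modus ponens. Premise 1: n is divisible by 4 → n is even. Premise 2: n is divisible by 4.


Modus ponens: from (P → Q) and P, infer Q.
P = 'n is divisible by 4' is asserted, and P → Q holds, so Q follows.

n is even.


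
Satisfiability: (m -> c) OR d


Search for a satisfying assignment over {c, d, m}.
Try c=F, d=F, m=F: the formula evaluates to T.
A satisfying assignment exists.

Satisfiable.


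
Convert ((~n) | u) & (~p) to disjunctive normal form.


Step 1: Distribute ∧ over ∨: ((¬n) ∨ u) ∧ (¬p) = ((¬n) ∧ (¬p)) ∨ (u ∧ (¬p)).

((~n) & (~p)) | (u & (~p))


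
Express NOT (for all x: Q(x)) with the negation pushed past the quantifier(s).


¬(for all x: φ) = there exists x: ¬φ, and ¬(there exists x: φ) = for all x: ¬φ.
Apply to the universal statement.

there exists x: NOT(Q(x))


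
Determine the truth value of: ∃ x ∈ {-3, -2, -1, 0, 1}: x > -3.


Evaluate the predicate on each element: -3:F, -2:T, -1:T, 0:T, 1:T.
Witness x = -2 satisfies the predicate.

T


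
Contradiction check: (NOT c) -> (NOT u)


Truth table over {c, u}:
c | u | φ
---------
F | F | T
T | F | T
F | T | F
T | T | T
Satisfying assignment at row 1: c=F, u=F gives T.

No, it is not a contradiction.


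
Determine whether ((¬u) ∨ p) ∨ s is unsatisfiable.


Truth table over {p, s, u}:
p | s | u | φ
-------------
F | F | F | T
T | F | F | T
F | T | F | T
T | T | F | T
F | F | T | F
T | F | T | T
F | T | T | T
T | T | T | T
Satisfying assignment at row 1: p=F, s=F, u=F gives T.

No, it is not a contradiction.


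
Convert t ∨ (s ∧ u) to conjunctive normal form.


Step 1: Distribute ∨ over ∧: t ∨ (s ∧ u) = (t ∨ s) ∧ (t ∨ u).

(t ∨ s) ∧ (t ∨ u)


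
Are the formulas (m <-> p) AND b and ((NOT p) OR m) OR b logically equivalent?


Compare truth tables:
b | m | p | φ | ψ
-----------------
F | F | F | F | T
T | F | F | T | T
F | T | F | F | T
T | T | F | F | T
F | F | T | F | F
T | F | T | F | T
F | T | T | F | T
T | T | T | T | T
They differ at row 1 (b=F, m=F, p=F): φ=F but ψ=T.

No, they are not logically equivalent.


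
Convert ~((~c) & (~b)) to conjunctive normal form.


Step 1: Apply De Morgan: ¬((¬c) ∧ (¬b)) = ¬(¬c) ∨ ¬(¬b).
Step 2: Eliminate any double negations (¬¬X = X).

c | b


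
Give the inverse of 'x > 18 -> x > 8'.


The inverse of (P → Q) is (¬P → ¬Q). It is equivalent to the converse, not to the original.
Here P = 'x > 18' and Q = 'x > 8'.

If not (x > 18), then not (x > 8).


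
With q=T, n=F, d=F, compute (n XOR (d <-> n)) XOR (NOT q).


Substitute q=T, n=F, d=F:
d <-> n = F <-> F = T
n XOR (d <-> n) = F XOR T = T
NOT q = F
(n XOR (d <-> n)) XOR (NOT q) = T XOR F = T

T


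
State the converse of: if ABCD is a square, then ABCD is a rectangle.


The converse of (P → Q) is (Q → P). It is not in general equivalent to the original.
Here P = 'ABCD is a square' and Q = 'ABCD is a rectangle'.

If ABCD is a rectangle, then ABCD is a square.


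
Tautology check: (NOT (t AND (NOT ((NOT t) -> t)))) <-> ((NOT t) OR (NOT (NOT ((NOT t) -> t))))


Build the truth table over {t}:
t | φ
-----
F | T
T | T
Every row evaluates to true.

Yes, it is a tautology.


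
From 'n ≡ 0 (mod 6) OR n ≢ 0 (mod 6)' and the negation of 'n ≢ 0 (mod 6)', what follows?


Disjunctive syllogism: from (P ∨ Q) and ¬P, infer Q.
One disjunct, 'n ≢ 0 (mod 6)', is ruled out; the other must hold.

n ≡ 0 (mod 6)


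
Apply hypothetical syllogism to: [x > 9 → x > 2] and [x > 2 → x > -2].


Hypothetical syllogism: from (P → Q) and (Q → R), infer (P → R).
Chain the two implications through the shared middle term 'x > 2'.

x > 9 → x > -2


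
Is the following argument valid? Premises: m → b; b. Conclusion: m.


This is affirming the consequent (fallacy). There exist truth assignments where the premises are all true but the conclusion is false.

Invalid.


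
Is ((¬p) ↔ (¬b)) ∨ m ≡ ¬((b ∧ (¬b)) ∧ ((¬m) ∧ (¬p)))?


Compare truth tables:
b | m | p | φ | ψ
-----------------
F | F | F | T | T
T | F | F | F | T
F | T | F | T | T
T | T | F | T | T
F | F | T | F | T
T | F | T | T | T
F | T | T | T | T
T | T | T | T | T
They differ at row 2 (b=T, m=F, p=F): φ=F but ψ=T.

No, they are not logically equivalent.


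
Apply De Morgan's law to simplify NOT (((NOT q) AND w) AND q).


De Morgan: the negation of a conjunction is the disjunction of the negations.
Distribute NOT across AND, flipping it to OR, and negate each literal.

(q OR (NOT w)) OR (NOT q)


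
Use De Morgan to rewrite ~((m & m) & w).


De Morgan: the negation of a conjunction is the disjunction of the negations.
Distribute ~ across &, flipping it to |, and negate each literal.

((~m) | (~m)) | (~w)


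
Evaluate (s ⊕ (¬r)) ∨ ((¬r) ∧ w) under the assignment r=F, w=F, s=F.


Substitute r=F, w=F, s=F:
¬r = T
s ⊕ (¬r) = F ⊕ T = T
¬r = T
(¬r) ∧ w = T ∧ F = F
(s ⊕ (¬r)) ∨ ((¬r) ∧ w) = T ∨ F = T

T


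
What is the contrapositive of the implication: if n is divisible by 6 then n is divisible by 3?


The contrapositive of (P → Q) is (¬Q → ¬P); it is logically equivalent to the original.
Here P = 'n is divisible by 6' and Q = 'n is divisible by 3'.

If not (n is divisible by 3), then not (n is divisible by 6).


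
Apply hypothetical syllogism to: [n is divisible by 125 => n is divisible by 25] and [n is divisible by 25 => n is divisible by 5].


Hypothetical syllogism: from (P → Q) and (Q → R), infer (P → R).
Chain the two implications through the shared middle term 'n is divisible by 25'.

n is divisible by 125 => n is divisible by 5


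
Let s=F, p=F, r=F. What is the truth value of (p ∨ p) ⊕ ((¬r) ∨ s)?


Substitute s=F, p=F, r=F:
p ∨ p = F ∨ F = F
¬r = T
(¬r) ∨ s = T ∨ F = T
(p ∨ p) ⊕ ((¬r) ∨ s) = F ⊕ T = T

T


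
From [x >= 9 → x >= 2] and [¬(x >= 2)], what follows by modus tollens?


Modus tollens: from (P → Q) and ¬Q, infer ¬P.
Q = 'x >= 2' is denied; since P → Q, P must also fail.

Not (x >= 9).


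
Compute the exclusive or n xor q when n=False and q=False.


Exclusive or is true when exactly one operand is true.
Substitute: n=False, q=False.
False xor False evaluates to False.

False


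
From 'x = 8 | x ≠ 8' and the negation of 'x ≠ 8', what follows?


Disjunctive syllogism: from (P ∨ Q) and ¬P, infer Q.
One disjunct, 'x ≠ 8', is ruled out; the other must hold.

x = 8


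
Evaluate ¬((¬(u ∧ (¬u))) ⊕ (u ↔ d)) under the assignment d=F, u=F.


Substitute d=F, u=F:
¬u = T
u ∧ (¬u) = F ∧ T = F
¬(u ∧ (¬u)) = T
u ↔ d = F ↔ F = T
(¬(u ∧ (¬u))) ⊕ (u ↔ d) = T ⊕ T = F
¬((¬(u ∧ (¬u))) ⊕ (u ↔ d)) = T

T


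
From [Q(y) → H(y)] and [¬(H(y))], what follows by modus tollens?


Modus tollens: from (P → Q) and ¬Q, infer ¬P.
Q = 'H(y)' is denied; since P → Q, P must also fail.

Not (Q(y)).


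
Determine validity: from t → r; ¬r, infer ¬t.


This matches the form of modus tollens: the conclusion follows in every model of the premises.

Valid.


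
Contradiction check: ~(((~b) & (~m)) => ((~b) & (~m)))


Truth table over {b, m}:
b | m | φ
---------
False | False | False
True | False | False
False | True | False
True | True | False
Every row is false.

Yes, it is a contradiction.


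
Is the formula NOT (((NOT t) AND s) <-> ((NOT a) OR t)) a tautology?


Build the truth table over {a, s, t}:
a | s | t | φ
-------------
F | F | F | T
T | F | F | F
F | T | F | F
T | T | F | T
F | F | T | T
T | F | T | T
F | T | T | T
T | T | T | T
Counterexample at row 2: with a=T, s=F, t=F, the formula is F.

No, it is not a tautology.


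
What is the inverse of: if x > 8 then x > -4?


The inverse of (P → Q) is (¬P → ¬Q). It is equivalent to the converse, not to the original.
Here P = 'x > 8' and Q = 'x > -4'.

If not (x > 8), then not (x > -4).
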